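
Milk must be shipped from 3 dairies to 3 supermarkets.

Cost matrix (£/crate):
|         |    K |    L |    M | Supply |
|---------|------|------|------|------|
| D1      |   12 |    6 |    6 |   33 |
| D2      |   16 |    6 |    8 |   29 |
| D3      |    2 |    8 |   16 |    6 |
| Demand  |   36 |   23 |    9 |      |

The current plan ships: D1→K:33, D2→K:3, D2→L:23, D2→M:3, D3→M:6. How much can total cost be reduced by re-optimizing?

Current plan cost = 33·12 + 3·16 + 23·6 + 3·8 + 6·16 = £702.
Optimal plan:
  D1→K: 30 × £12 = £360
  D1→M: 3 × £6 = £18
  D2→L: 23 × £6 = £138
  D2→M: 6 × £8 = £48
  D3→K: 6 × £2 = £12
Optimal cost = £576.
Saving = 702 − 576 = £126.

126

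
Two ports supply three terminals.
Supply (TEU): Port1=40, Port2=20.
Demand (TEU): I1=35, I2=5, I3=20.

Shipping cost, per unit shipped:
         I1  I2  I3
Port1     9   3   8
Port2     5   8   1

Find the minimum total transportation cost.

350

An optimal shipping plan:
  Port1→I1: 35 × 9 = 315
  Port1→I2: 5 × 3 = 15
  Port2→I3: 20 × 1 = 20
Total = 315 + 15 + 20 = 350.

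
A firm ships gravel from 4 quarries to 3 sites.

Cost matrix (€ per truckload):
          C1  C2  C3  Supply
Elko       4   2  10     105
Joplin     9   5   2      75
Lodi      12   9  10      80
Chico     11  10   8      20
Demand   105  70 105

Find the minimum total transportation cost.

An optimal shipping plan:
  Elko→C1: 105 × €4 = €420
  Joplin→C3: 75 × €2 = €150
  Lodi→C2: 70 × €9 = €630
  Lodi→C3: 10 × €10 = €100
  Chico→C3: 20 × €8 = €160
Total = 420 + 150 + 630 + 100 + 160 = €1460.

1460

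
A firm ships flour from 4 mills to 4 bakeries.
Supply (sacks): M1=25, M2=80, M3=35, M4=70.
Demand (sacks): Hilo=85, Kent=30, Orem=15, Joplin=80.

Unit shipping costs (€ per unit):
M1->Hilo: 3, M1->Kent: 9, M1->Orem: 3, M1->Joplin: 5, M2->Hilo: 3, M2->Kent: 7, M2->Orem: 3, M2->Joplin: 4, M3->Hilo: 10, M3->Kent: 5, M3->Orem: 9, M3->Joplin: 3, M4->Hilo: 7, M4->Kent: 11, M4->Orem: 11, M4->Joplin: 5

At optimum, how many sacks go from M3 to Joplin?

The minimum-cost plan:
  M1 to Hilo: 25 × €3 = €75
  M2 to Hilo: 60 × €3 = €180
  M2 to Orem: 15 × €3 = €45
  M2 to Joplin: 5 × €4 = €20
  M3 to Kent: 30 × €5 = €150
  M3 to Joplin: 5 × €3 = €15
  M4 to Joplin: 70 × €5 = €350
Total cost = €835.
So M3→Joplin carries 5 sacks.

5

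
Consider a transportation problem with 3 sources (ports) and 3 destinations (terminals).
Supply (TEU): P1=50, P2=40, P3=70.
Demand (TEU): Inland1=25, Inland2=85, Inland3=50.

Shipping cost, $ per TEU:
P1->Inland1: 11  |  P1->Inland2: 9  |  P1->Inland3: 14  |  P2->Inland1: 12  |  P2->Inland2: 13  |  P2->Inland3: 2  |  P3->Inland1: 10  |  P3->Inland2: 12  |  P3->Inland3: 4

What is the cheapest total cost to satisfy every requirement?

An optimal shipping plan:
  P1 to Inland2: 50 × $9 = $450
  P2 to Inland3: 40 × $2 = $80
  P3 to Inland1: 25 × $10 = $250
  P3 to Inland2: 35 × $12 = $420
  P3 to Inland3: 10 × $4 = $40
Total = 450 + 80 + 250 + 420 + 40 = $1240.
(Supply check: P1 ships 50; P2 ships 40; P3 ships 70.)

1240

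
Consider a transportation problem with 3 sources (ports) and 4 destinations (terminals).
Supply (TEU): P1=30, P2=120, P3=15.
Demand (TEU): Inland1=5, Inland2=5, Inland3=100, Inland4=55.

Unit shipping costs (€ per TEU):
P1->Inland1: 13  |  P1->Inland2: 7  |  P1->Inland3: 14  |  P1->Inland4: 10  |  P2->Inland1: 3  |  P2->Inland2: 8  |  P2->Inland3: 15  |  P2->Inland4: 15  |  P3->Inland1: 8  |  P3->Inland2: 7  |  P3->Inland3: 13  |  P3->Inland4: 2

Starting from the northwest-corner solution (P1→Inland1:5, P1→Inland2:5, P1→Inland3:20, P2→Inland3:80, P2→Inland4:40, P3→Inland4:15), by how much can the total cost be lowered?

175

Current plan cost = 5·13 + 5·7 + 20·14 + 80·15 + 40·15 + 15·2 = €2210.
Optimal plan:
  P1->Inland4: 30 × €10 = €300
  P2->Inland1: 5 × €3 = €15
  P2->Inland2: 5 × €8 = €40
  P2->Inland3: 100 × €15 = €1500
  P2->Inland4: 10 × €15 = €150
  P3->Inland4: 15 × €2 = €30
Optimal cost = €2035.
Saving = 2210 − 2035 = €175.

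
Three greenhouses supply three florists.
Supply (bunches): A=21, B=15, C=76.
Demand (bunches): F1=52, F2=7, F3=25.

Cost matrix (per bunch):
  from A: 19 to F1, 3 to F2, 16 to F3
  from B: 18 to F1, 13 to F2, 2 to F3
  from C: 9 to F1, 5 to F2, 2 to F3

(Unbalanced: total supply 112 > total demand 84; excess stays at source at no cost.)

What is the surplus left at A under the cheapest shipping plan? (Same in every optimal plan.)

An optimal plan:
  A to F2: 7 × 3 = 21
  B to F3: 15 × 2 = 30
  C to F1: 52 × 9 = 468
  C to F3: 10 × 2 = 20
Total cost = 539.
A ships 7 of its 21, leaving 14.

14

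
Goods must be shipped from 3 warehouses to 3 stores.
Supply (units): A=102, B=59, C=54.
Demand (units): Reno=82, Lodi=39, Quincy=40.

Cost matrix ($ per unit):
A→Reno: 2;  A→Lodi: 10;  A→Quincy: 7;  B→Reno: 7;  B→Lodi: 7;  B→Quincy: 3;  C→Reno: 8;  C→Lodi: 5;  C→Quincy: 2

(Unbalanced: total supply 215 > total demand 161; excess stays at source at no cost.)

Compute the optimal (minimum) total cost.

Optimal allocation:
  A->Reno: 82 × $2 = $164
  B->Quincy: 25 × $3 = $75
  C->Lodi: 39 × $5 = $195
  C->Quincy: 15 × $2 = $30
Total = 164 + 75 + 195 + 30 = $464.

464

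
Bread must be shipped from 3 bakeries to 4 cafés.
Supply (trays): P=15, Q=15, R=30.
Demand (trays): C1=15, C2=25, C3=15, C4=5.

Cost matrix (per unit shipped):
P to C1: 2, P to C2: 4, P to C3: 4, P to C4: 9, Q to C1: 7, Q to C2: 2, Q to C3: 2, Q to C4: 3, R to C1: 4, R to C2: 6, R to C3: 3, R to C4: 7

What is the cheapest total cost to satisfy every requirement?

200

An optimal shipping plan:
  P->C2: 15 × 4 = 60
  Q->C2: 10 × 2 = 20
  Q->C4: 5 × 3 = 15
  R->C1: 15 × 4 = 60
  R->C3: 15 × 3 = 45
Total = 60 + 20 + 15 + 60 + 45 = 200.
(Supply check: P ships 15; Q ships 15; R ships 30.)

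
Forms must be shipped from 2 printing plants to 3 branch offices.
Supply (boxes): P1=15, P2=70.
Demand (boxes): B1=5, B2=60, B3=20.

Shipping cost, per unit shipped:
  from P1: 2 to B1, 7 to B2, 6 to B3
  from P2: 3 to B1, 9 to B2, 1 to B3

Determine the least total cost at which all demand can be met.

A cheapest plan:
  P1→B2: 15 boxes
  P2→B1: 5 boxes
  P2→B2: 45 boxes
  P2→B3: 20 boxes
Total cost = 545.

545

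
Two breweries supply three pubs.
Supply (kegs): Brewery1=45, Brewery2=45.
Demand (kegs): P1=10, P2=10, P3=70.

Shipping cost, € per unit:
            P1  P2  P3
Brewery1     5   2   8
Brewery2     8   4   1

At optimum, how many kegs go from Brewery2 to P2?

The minimum-cost plan:
  Brewery1–P1: 10 kegs
  Brewery1–P2: 10 kegs
  Brewery1–P3: 25 kegs
  Brewery2–P3: 45 kegs
Total cost = €315.
The route Brewery2→P2 is not used.

0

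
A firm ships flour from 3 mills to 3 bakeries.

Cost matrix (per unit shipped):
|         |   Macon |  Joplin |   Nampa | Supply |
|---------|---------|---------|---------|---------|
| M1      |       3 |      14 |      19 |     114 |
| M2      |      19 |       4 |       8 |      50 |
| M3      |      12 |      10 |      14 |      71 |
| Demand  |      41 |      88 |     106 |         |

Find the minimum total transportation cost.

One minimum-cost allocation:
  M1 to Macon: 41 × 3 = 123
  M1 to Joplin: 73 × 14 = 1022
  M2 to Nampa: 50 × 8 = 400
  M3 to Joplin: 15 × 10 = 150
  M3 to Nampa: 56 × 14 = 784
Total = 123 + 1022 + 400 + 150 + 784 = 2479.

2479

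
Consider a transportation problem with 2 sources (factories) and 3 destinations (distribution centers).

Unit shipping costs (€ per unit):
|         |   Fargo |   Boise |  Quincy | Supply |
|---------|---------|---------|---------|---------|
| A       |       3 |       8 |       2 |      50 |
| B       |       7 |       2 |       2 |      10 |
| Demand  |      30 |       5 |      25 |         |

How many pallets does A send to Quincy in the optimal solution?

20

The minimum-cost plan:
  A to Fargo: 30 × €3 = €90
  A to Quincy: 20 × €2 = €40
  B to Boise: 5 × €2 = €10
  B to Quincy: 5 × €2 = €10
Total cost = €150.
So A→Quincy carries 20 pallets.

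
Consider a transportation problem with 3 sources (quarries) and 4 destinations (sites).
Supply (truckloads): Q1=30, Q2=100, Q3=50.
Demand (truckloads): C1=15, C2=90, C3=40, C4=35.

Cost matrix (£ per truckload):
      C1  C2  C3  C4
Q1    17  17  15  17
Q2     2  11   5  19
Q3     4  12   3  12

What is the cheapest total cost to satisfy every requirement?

1715

An optimal shipping plan:
  Q1 to C2: 5 truckloads
  Q1 to C4: 25 truckloads
  Q2 to C1: 15 truckloads
  Q2 to C2: 85 truckloads
  Q3 to C3: 40 truckloads
  Q3 to C4: 10 truckloads
Total cost = £1715.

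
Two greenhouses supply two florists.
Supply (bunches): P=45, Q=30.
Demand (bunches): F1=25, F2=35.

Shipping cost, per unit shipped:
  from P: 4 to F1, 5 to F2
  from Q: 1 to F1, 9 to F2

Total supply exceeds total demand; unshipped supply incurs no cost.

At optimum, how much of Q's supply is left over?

An optimal plan:
  P–F2: 35 × 5 = 175
  Q–F1: 25 × 1 = 25
Total cost = 200.
Q ships 25 of its 30, leaving 5.

5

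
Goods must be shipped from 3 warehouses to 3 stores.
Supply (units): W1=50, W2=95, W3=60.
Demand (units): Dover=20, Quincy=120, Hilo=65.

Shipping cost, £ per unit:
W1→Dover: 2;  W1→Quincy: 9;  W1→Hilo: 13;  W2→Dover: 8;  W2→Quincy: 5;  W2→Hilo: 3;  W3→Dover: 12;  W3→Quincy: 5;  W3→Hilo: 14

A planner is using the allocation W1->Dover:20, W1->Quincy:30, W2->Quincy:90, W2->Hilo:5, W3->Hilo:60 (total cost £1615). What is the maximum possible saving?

660

Current plan cost = 20·2 + 30·9 + 90·5 + 5·3 + 60·14 = £1615.
Optimal plan:
  W1–Dover: 20 × £2 = £40
  W1–Quincy: 30 × £9 = £270
  W2–Quincy: 30 × £5 = £150
  W2–Hilo: 65 × £3 = £195
  W3–Quincy: 60 × £5 = £300
Optimal cost = £955.
Saving = 1615 − 955 = £660.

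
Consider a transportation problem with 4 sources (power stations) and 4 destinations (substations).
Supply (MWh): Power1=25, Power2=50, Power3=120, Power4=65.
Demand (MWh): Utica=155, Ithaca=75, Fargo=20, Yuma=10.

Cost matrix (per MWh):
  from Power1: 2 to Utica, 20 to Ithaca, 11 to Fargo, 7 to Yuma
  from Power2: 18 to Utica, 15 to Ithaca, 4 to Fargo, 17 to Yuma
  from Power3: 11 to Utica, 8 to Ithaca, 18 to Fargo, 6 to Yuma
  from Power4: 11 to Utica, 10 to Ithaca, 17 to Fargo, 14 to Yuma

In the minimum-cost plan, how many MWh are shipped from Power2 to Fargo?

The minimum-cost plan:
  Power1–Utica: 25 MWh
  Power2–Ithaca: 30 MWh
  Power2–Fargo: 20 MWh
  Power3–Utica: 65 MWh
  Power3–Ithaca: 45 MWh
  Power3–Yuma: 10 MWh
  Power4–Utica: 65 MWh
Total cost = 2430.
So Power2→Fargo carries 20 MWh.

20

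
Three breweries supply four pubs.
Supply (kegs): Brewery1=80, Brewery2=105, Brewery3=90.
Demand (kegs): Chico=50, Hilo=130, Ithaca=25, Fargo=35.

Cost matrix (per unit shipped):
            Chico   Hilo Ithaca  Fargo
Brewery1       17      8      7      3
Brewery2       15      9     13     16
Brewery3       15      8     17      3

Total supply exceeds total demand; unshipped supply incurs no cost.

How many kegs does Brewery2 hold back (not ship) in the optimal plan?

An optimal plan:
  Brewery1–Hilo: 55 × 8 = 440
  Brewery1–Ithaca: 25 × 7 = 175
  Brewery2–Chico: 50 × 15 = 750
  Brewery2–Hilo: 20 × 9 = 180
  Brewery3–Hilo: 55 × 8 = 440
  Brewery3–Fargo: 35 × 3 = 105
Total cost = 2090.
Brewery2 ships 70 of its 105, leaving 35.

35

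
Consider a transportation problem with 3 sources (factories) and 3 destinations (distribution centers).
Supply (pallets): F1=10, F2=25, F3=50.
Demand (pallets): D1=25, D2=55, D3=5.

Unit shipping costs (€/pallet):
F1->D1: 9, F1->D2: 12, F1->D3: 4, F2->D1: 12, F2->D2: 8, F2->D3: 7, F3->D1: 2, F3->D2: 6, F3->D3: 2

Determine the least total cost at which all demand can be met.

480

Optimal allocation:
  F1→D2: 5 × €12 = €60
  F1→D3: 5 × €4 = €20
  F2→D2: 25 × €8 = €200
  F3→D1: 25 × €2 = €50
  F3→D2: 25 × €6 = €150
Total = 60 + 20 + 200 + 50 + 150 = €480.
(Supply check: F1 ships 10; F2 ships 25; F3 ships 50.)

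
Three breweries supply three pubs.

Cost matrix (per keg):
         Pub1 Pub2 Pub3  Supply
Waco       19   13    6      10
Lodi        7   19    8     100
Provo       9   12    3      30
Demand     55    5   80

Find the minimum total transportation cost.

One minimum-cost allocation:
  Waco–Pub2: 5 × 13 = 65
  Waco–Pub3: 5 × 6 = 30
  Lodi–Pub1: 55 × 7 = 385
  Lodi–Pub3: 45 × 8 = 360
  Provo–Pub3: 30 × 3 = 90
Total = 65 + 30 + 385 + 360 + 90 = 930.

930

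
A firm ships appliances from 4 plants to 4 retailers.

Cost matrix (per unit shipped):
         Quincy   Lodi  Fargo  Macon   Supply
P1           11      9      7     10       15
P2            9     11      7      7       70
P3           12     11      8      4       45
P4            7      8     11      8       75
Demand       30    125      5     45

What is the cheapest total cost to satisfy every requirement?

1605

One minimum-cost allocation:
  P1->Lodi: 15 units
  P2->Quincy: 30 units
  P2->Lodi: 35 units
  P2->Fargo: 5 units
  P3->Macon: 45 units
  P4->Lodi: 75 units
Total cost = 1605.
(Supply check: P1 ships 15; P2 ships 70; P3 ships 45; P4 ships 75.)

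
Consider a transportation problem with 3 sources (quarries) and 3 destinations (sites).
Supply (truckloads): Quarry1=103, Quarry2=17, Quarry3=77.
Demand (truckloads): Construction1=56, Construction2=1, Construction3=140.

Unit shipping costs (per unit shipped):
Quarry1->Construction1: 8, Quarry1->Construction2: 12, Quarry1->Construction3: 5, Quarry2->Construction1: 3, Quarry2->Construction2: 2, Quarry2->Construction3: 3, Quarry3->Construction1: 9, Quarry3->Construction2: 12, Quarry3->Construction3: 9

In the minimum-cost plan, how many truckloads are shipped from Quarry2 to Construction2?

1

Solving gives:
  Quarry1–Construction3: 103 truckloads
  Quarry2–Construction2: 1 truckloads
  Quarry2–Construction3: 16 truckloads
  Quarry3–Construction1: 56 truckloads
  Quarry3–Construction3: 21 truckloads
Total cost = 1258.
So Quarry2→Construction2 carries 1 truckloads.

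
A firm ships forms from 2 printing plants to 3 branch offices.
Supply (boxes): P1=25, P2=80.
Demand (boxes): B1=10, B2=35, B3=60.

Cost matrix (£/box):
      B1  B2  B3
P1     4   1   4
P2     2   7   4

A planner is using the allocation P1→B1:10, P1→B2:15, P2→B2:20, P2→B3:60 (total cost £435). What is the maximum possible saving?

80

Current plan cost = 10·4 + 15·1 + 20·7 + 60·4 = £435.
Optimal plan:
  P1→B2: 25 × £1 = £25
  P2→B1: 10 × £2 = £20
  P2→B2: 10 × £7 = £70
  P2→B3: 60 × £4 = £240
Optimal cost = £355.
Saving = 435 − 355 = £80.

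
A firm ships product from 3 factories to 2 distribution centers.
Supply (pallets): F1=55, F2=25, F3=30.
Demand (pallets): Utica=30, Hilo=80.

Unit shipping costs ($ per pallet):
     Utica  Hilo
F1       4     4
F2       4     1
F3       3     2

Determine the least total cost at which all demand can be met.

305

A cheapest plan:
  F1→Utica: 30 pallets
  F1→Hilo: 25 pallets
  F2→Hilo: 25 pallets
  F3→Hilo: 30 pallets
Total cost = $305.
(Supply check: F1 ships 55; F2 ships 25; F3 ships 30.)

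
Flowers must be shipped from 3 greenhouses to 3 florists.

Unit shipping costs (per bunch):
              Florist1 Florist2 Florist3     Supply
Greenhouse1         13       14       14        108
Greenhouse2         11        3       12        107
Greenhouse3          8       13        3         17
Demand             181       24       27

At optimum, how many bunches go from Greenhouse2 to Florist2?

24

Solving gives:
  Greenhouse1 to Florist1: 98 × 13 = 1274
  Greenhouse1 to Florist3: 10 × 14 = 140
  Greenhouse2 to Florist1: 83 × 11 = 913
  Greenhouse2 to Florist2: 24 × 3 = 72
  Greenhouse3 to Florist3: 17 × 3 = 51
Total cost = 2450.
So Greenhouse2→Florist2 carries 24 bunches.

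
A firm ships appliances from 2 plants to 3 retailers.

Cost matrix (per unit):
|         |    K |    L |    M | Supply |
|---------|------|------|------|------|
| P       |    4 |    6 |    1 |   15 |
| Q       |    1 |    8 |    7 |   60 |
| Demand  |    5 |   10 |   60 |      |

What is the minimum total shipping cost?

415

A cheapest plan:
  P->M: 15 units
  Q->K: 5 units
  Q->L: 10 units
  Q->M: 45 units
Total cost = 415.
(Supply check: P ships 15; Q ships 60.)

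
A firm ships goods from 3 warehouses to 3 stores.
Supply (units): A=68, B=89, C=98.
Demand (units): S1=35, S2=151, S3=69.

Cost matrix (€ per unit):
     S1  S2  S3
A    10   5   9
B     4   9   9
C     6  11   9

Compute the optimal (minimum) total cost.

1906

One minimum-cost allocation:
  A to S2: 68 × €5 = €340
  B to S1: 35 × €4 = €140
  B to S2: 54 × €9 = €486
  C to S2: 29 × €11 = €319
  C to S3: 69 × €9 = €621
Total = 340 + 140 + 486 + 319 + 621 = €1906.
(Supply check: A ships 68; B ships 89; C ships 98.)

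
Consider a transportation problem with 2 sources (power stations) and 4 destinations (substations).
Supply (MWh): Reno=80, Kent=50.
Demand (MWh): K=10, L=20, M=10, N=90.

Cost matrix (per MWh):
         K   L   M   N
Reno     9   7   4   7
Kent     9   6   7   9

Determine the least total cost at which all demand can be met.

920

One minimum-cost allocation:
  Reno→M: 10 × 4 = 40
  Reno→N: 70 × 7 = 490
  Kent→K: 10 × 9 = 90
  Kent→L: 20 × 6 = 120
  Kent→N: 20 × 9 = 180
Total = 40 + 490 + 90 + 120 + 180 = 920.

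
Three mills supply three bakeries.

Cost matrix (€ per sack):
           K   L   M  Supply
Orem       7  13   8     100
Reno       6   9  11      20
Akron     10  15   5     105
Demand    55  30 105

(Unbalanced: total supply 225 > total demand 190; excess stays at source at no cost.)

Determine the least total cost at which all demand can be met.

An optimal shipping plan:
  Orem–K: 55 × €7 = €385
  Orem–L: 10 × €13 = €130
  Reno–L: 20 × €9 = €180
  Akron–M: 105 × €5 = €525
Total = 385 + 130 + 180 + 525 = €1220.
(Supply check: Orem ships 65; Reno ships 20; Akron ships 105.)

1220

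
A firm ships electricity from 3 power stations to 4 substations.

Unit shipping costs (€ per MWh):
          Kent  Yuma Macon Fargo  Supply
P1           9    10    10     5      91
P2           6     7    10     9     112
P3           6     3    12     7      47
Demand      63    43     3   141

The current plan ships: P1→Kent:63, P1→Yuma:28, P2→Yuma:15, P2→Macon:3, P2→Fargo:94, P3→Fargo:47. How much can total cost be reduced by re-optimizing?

723

Current plan cost = 63·9 + 28·10 + 15·7 + 3·10 + 94·9 + 47·7 = €2157.
Optimal plan:
  P1->Fargo: 91 MWh
  P2->Kent: 63 MWh
  P2->Macon: 3 MWh
  P2->Fargo: 46 MWh
  P3->Yuma: 43 MWh
  P3->Fargo: 4 MWh
Optimal cost = €1434.
Saving = 2157 − 1434 = €723.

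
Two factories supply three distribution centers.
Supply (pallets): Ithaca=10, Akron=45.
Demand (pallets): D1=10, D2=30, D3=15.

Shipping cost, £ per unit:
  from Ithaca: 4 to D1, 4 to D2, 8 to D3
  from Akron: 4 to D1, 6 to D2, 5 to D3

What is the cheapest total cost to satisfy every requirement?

275

One minimum-cost allocation:
  Ithaca to D2: 10 × £4 = £40
  Akron to D1: 10 × £4 = £40
  Akron to D2: 20 × £6 = £120
  Akron to D3: 15 × £5 = £75
Total = 40 + 40 + 120 + 75 = £275.
(Supply check: Ithaca ships 10; Akron ships 45.)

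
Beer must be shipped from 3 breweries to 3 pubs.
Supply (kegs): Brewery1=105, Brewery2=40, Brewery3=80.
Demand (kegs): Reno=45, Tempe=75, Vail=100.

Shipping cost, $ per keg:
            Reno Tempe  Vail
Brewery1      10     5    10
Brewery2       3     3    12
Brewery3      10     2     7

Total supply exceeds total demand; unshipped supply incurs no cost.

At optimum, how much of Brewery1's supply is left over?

Minimum-cost shipments:
  Brewery1–Reno: 5 × $10 = $50
  Brewery1–Tempe: 75 × $5 = $375
  Brewery1–Vail: 20 × $10 = $200
  Brewery2–Reno: 40 × $3 = $120
  Brewery3–Vail: 80 × $7 = $560
Total cost = $1305.
Brewery1 ships 100 of its 105, leaving 5.

5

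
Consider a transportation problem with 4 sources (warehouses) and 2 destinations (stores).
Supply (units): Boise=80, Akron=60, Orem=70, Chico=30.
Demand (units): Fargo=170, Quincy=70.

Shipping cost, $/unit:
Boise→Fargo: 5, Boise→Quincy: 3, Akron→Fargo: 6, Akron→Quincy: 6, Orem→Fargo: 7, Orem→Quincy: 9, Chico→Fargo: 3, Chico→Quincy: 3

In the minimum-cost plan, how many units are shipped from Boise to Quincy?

70

Solving gives:
  Boise->Fargo: 10 × $5 = $50
  Boise->Quincy: 70 × $3 = $210
  Akron->Fargo: 60 × $6 = $360
  Orem->Fargo: 70 × $7 = $490
  Chico->Fargo: 30 × $3 = $90
Total cost = $1200.
So Boise→Quincy carries 70 units.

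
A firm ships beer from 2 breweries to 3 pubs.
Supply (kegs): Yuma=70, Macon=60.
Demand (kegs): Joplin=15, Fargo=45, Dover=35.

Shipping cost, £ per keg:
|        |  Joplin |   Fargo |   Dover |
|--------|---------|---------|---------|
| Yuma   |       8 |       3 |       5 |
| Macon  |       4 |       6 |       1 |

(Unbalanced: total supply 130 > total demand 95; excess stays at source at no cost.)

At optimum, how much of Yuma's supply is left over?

25

Minimum-cost shipments:
  Yuma→Fargo: 45 × £3 = £135
  Macon→Joplin: 15 × £4 = £60
  Macon→Dover: 35 × £1 = £35
Total cost = £230.
Yuma ships 45 of its 70, leaving 25.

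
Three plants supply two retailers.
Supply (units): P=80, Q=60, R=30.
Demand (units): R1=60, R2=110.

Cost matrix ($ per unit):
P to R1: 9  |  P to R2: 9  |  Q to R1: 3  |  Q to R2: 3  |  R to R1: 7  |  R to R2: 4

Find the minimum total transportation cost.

1020

An optimal shipping plan:
  P–R1: 60 × $9 = $540
  P–R2: 20 × $9 = $180
  Q–R2: 60 × $3 = $180
  R–R2: 30 × $4 = $120
Total = 540 + 180 + 180 + 120 = $1020.
(Supply check: P ships 80; Q ships 60; R ships 30.)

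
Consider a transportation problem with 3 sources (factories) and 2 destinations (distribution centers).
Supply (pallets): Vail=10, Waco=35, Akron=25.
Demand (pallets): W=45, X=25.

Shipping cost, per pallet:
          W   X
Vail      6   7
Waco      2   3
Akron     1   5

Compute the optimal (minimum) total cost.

One minimum-cost allocation:
  Vail->W: 10 × 6 = 60
  Waco->W: 10 × 2 = 20
  Waco->X: 25 × 3 = 75
  Akron->W: 25 × 1 = 25
Total = 60 + 20 + 75 + 25 = 180.

180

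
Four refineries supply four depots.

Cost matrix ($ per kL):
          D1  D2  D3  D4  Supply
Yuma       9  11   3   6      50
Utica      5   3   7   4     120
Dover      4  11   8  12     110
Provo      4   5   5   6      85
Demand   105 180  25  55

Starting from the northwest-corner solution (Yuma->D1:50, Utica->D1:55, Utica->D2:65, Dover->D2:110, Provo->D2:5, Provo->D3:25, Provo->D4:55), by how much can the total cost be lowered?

Current plan cost = 50·9 + 55·5 + 65·3 + 110·11 + 5·5 + 25·5 + 55·6 = $2610.
Optimal plan:
  Yuma–D3: 20 kL
  Yuma–D4: 30 kL
  Utica–D2: 95 kL
  Utica–D4: 25 kL
  Dover–D1: 105 kL
  Dover–D3: 5 kL
  Provo–D2: 85 kL
Optimal cost = $1510.
Saving = 2610 − 1510 = $1100.

1100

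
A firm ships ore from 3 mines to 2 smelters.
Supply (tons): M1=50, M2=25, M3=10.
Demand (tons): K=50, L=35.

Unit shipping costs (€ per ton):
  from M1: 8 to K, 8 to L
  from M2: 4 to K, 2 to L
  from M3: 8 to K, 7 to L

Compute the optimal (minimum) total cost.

A cheapest plan:
  M1–K: 50 × €8 = €400
  M2–L: 25 × €2 = €50
  M3–L: 10 × €7 = €70
Total = 400 + 50 + 70 = €520.
(Supply check: M1 ships 50; M2 ships 25; M3 ships 10.)

520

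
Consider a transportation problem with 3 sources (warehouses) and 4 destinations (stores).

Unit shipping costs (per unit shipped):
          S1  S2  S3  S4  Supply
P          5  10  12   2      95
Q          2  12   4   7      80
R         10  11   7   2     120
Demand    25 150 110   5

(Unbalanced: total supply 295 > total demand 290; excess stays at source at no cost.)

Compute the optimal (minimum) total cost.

2220

An optimal shipping plan:
  P->S2: 95 × 10 = 950
  Q->S1: 25 × 2 = 50
  Q->S3: 55 × 4 = 220
  R->S2: 55 × 11 = 605
  R->S3: 55 × 7 = 385
  R->S4: 5 × 2 = 10
Total = 950 + 50 + 220 + 605 + 385 + 10 = 2220.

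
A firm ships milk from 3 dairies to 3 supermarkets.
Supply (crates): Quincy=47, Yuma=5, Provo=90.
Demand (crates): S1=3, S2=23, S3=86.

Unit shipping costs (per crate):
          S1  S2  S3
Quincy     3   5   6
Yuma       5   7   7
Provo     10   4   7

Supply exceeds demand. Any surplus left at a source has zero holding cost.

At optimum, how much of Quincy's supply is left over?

0

An optimal plan:
  Quincy->S1: 3 × 3 = 9
  Quincy->S3: 44 × 6 = 264
  Yuma->S3: 5 × 7 = 35
  Provo->S2: 23 × 4 = 92
  Provo->S3: 37 × 7 = 259
Total cost = 659.
Quincy ships 47 of its 47, leaving 0.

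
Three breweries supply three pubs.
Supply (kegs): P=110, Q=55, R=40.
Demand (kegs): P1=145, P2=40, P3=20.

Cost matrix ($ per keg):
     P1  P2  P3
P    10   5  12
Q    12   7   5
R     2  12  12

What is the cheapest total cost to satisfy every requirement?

A cheapest plan:
  P to P1: 70 × $10 = $700
  P to P2: 40 × $5 = $200
  Q to P1: 35 × $12 = $420
  Q to P3: 20 × $5 = $100
  R to P1: 40 × $2 = $80
Total = 700 + 200 + 420 + 100 + 80 = $1500.

1500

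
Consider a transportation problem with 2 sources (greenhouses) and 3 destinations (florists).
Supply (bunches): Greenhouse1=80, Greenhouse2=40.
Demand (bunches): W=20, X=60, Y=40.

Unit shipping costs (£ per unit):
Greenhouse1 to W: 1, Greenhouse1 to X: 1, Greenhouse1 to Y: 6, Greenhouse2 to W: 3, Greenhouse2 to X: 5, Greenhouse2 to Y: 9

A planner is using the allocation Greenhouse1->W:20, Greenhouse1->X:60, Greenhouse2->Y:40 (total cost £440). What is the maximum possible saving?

20

Current plan cost = 20·1 + 60·1 + 40·9 = £440.
Optimal plan:
  Greenhouse1→X: 60 × £1 = £60
  Greenhouse1→Y: 20 × £6 = £120
  Greenhouse2→W: 20 × £3 = £60
  Greenhouse2→Y: 20 × £9 = £180
Optimal cost = £420.
Saving = 440 − 420 = £20.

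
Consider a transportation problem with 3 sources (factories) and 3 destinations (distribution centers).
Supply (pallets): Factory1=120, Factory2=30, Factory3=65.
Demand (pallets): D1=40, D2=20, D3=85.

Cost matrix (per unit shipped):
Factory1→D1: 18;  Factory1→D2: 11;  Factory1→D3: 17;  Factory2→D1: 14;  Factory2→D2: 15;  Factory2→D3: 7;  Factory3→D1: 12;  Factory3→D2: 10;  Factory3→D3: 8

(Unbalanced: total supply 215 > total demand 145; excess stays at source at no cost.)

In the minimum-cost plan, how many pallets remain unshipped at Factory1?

Minimum-cost shipments:
  Factory1->D1: 30 × 18 = 540
  Factory1->D2: 20 × 11 = 220
  Factory2->D3: 30 × 7 = 210
  Factory3->D1: 10 × 12 = 120
  Factory3->D3: 55 × 8 = 440
Total cost = 1530.
Factory1 ships 50 of its 120, leaving 70.

70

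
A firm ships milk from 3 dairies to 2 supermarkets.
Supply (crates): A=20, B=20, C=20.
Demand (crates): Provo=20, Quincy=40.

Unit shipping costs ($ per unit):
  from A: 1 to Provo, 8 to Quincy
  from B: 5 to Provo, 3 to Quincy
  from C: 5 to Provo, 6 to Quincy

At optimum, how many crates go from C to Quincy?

Optimal shipments:
  A–Provo: 20 × $1 = $20
  B–Quincy: 20 × $3 = $60
  C–Quincy: 20 × $6 = $120
Total cost = $200.
So C→Quincy carries 20 crates.

20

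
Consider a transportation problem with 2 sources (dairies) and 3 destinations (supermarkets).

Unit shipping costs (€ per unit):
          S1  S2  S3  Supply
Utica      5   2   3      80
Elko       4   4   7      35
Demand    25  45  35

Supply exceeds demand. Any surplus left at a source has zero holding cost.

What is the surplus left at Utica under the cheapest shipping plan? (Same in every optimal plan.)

An optimal plan:
  Utica–S2: 45 × €2 = €90
  Utica–S3: 35 × €3 = €105
  Elko–S1: 25 × €4 = €100
Total cost = €295.
Utica ships 80 of its 80, leaving 0.

0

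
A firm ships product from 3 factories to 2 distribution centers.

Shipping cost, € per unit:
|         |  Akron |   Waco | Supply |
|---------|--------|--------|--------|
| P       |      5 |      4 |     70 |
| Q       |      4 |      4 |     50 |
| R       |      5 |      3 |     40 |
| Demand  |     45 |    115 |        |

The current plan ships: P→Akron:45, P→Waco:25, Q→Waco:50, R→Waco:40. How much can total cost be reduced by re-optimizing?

Current plan cost = 45·5 + 25·4 + 50·4 + 40·3 = €645.
Optimal plan:
  P–Waco: 70 × €4 = €280
  Q–Akron: 45 × €4 = €180
  Q–Waco: 5 × €4 = €20
  R–Waco: 40 × €3 = €120
Optimal cost = €600.
Saving = 645 − 600 = €45.

45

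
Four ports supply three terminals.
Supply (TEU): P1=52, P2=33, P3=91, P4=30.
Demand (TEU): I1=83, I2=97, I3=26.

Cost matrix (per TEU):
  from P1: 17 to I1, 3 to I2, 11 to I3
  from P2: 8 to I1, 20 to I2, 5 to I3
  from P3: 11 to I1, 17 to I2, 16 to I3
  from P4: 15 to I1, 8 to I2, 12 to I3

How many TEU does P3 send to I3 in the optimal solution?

Solving gives:
  P1->I2: 52 × 3 = 156
  P2->I1: 7 × 8 = 56
  P2->I3: 26 × 5 = 130
  P3->I1: 76 × 11 = 836
  P3->I2: 15 × 17 = 255
  P4->I2: 30 × 8 = 240
Total cost = 1673.
The route P3→I3 is not used.

0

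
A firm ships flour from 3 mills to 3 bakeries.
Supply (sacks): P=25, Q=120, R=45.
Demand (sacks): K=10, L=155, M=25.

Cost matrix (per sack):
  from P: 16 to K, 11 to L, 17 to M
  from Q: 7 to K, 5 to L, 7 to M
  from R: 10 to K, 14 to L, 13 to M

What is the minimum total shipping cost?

An optimal shipping plan:
  P to L: 25 × 11 = 275
  Q to L: 120 × 5 = 600
  R to K: 10 × 10 = 100
  R to L: 10 × 14 = 140
  R to M: 25 × 13 = 325
Total = 275 + 600 + 100 + 140 + 325 = 1440.

1440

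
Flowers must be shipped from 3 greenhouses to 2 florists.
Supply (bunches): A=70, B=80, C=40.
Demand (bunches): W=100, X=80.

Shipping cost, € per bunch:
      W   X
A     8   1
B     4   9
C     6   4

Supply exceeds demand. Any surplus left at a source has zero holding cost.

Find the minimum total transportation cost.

550

Optimal allocation:
  A->X: 70 × €1 = €70
  B->W: 80 × €4 = €320
  C->W: 20 × €6 = €120
  C->X: 10 × €4 = €40
Total = 70 + 320 + 120 + 40 = €550.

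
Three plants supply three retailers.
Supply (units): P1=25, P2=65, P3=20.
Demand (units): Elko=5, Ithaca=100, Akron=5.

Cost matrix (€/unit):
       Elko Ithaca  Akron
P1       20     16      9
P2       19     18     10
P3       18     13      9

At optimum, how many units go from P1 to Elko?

Solving gives:
  P1 to Ithaca: 25 × €16 = €400
  P2 to Elko: 5 × €19 = €95
  P2 to Ithaca: 55 × €18 = €990
  P2 to Akron: 5 × €10 = €50
  P3 to Ithaca: 20 × €13 = €260
Total cost = €1795.
The route P1→Elko is not used.

0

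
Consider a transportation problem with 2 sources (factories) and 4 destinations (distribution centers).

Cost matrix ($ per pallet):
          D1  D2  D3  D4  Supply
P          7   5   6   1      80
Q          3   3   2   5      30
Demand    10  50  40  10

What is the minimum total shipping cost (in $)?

450

An optimal shipping plan:
  P to D1: 10 × $7 = $70
  P to D2: 50 × $5 = $250
  P to D3: 10 × $6 = $60
  P to D4: 10 × $1 = $10
  Q to D3: 30 × $2 = $60
Total = 70 + 250 + 60 + 10 + 60 = $450.
(Supply check: P ships 80; Q ships 30.)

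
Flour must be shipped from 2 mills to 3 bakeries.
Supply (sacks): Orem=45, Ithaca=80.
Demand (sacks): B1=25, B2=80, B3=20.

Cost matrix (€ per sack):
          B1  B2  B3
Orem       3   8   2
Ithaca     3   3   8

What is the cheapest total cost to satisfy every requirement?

355

Optimal allocation:
  Orem to B1: 25 sacks
  Orem to B3: 20 sacks
  Ithaca to B2: 80 sacks
Total cost = €355.
(Supply check: Orem ships 45; Ithaca ships 80.)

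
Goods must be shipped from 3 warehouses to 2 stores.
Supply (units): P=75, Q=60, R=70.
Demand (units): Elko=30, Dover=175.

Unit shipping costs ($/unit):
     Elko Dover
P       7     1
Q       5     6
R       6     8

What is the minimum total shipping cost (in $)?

Optimal allocation:
  P→Dover: 75 × $1 = $75
  Q→Dover: 60 × $6 = $360
  R→Elko: 30 × $6 = $180
  R→Dover: 40 × $8 = $320
Total = 75 + 360 + 180 + 320 = $935.
(Supply check: P ships 75; Q ships 60; R ships 70.)

935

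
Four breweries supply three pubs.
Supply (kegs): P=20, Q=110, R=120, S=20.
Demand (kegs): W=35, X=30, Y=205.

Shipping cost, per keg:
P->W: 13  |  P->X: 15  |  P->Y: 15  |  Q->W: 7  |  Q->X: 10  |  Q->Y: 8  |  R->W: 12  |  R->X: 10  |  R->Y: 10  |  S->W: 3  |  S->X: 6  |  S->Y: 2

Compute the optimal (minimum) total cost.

2365

Optimal allocation:
  P to W: 20 kegs
  Q to W: 15 kegs
  Q to Y: 95 kegs
  R to X: 30 kegs
  R to Y: 90 kegs
  S to Y: 20 kegs
Total cost = 2365.
(Supply check: P ships 20; Q ships 110; R ships 120; S ships 20.)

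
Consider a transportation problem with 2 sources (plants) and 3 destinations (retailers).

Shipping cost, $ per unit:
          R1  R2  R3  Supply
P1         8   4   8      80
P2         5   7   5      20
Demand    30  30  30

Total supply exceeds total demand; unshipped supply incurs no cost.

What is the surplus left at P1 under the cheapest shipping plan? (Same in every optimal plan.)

Minimum-cost shipments:
  P1 to R1: 10 units
  P1 to R2: 30 units
  P1 to R3: 30 units
  P2 to R1: 20 units
Total cost = $540.
P1 ships 70 of its 80, leaving 10.

10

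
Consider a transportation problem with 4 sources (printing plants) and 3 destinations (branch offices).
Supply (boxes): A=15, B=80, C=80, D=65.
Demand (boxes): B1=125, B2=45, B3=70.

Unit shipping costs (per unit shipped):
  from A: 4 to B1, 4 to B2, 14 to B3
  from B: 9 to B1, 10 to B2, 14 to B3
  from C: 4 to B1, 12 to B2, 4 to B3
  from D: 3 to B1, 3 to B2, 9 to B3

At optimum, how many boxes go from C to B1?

The minimum-cost plan:
  A→B2: 15 boxes
  B→B1: 80 boxes
  C→B1: 10 boxes
  C→B3: 70 boxes
  D→B1: 35 boxes
  D→B2: 30 boxes
Total cost = 1295.
So C→B1 carries 10 boxes.

10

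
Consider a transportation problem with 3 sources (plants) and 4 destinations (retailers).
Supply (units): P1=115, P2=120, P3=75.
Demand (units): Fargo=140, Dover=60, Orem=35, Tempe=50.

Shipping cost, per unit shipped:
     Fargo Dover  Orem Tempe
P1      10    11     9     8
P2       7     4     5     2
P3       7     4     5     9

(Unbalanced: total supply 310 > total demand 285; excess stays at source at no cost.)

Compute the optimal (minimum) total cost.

An optimal shipping plan:
  P1 to Fargo: 90 units
  P2 to Fargo: 50 units
  P2 to Dover: 20 units
  P2 to Tempe: 50 units
  P3 to Dover: 40 units
  P3 to Orem: 35 units
Total cost = 1765.

1765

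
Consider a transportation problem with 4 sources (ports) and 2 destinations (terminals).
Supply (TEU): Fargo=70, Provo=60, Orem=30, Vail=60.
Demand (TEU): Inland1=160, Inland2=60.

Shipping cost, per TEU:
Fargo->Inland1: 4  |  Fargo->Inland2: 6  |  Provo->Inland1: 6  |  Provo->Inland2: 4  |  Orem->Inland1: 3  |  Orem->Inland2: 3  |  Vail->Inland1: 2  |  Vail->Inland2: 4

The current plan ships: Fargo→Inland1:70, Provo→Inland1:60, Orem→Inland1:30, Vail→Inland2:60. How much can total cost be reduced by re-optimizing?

240

Current plan cost = 70·4 + 60·6 + 30·3 + 60·4 = 970.
Optimal plan:
  Fargo–Inland1: 70 × 4 = 280
  Provo–Inland2: 60 × 4 = 240
  Orem–Inland1: 30 × 3 = 90
  Vail–Inland1: 60 × 2 = 120
Optimal cost = 730.
Saving = 970 − 730 = 240.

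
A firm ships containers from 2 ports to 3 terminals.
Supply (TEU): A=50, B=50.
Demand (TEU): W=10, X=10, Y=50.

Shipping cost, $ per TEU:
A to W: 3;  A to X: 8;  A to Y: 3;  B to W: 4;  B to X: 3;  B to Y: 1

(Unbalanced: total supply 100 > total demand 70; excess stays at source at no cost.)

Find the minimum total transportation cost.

130

Optimal allocation:
  A→W: 10 TEU
  A→Y: 10 TEU
  B→X: 10 TEU
  B→Y: 40 TEU
Total cost = $130.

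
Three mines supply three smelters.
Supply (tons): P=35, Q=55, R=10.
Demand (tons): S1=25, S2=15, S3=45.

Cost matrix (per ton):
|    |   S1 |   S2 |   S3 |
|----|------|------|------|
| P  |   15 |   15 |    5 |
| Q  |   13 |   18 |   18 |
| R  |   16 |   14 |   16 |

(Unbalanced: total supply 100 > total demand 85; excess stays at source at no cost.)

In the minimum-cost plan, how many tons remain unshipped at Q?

An optimal plan:
  P->S3: 35 × 5 = 175
  Q->S1: 25 × 13 = 325
  Q->S2: 5 × 18 = 90
  Q->S3: 10 × 18 = 180
  R->S2: 10 × 14 = 140
Total cost = 910.
Q ships 40 of its 55, leaving 15.

15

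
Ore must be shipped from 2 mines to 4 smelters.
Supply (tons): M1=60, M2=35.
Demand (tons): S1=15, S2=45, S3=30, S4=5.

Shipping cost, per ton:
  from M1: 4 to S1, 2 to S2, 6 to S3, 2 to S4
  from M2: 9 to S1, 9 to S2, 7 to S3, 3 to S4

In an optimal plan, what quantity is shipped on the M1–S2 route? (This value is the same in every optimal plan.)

45

Optimal shipments:
  M1→S1: 15 × 4 = 60
  M1→S2: 45 × 2 = 90
  M2→S3: 30 × 7 = 210
  M2→S4: 5 × 3 = 15
Total cost = 375.
So M1→S2 carries 45 tons.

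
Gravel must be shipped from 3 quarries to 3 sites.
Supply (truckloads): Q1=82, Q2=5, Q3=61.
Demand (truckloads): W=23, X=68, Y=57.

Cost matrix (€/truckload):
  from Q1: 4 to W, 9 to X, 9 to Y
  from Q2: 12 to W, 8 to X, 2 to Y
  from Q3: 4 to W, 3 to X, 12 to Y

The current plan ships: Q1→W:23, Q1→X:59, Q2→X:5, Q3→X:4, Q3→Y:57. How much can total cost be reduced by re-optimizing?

543

Current plan cost = 23·4 + 59·9 + 5·8 + 4·3 + 57·12 = €1359.
Optimal plan:
  Q1->W: 23 × €4 = €92
  Q1->X: 7 × €9 = €63
  Q1->Y: 52 × €9 = €468
  Q2->Y: 5 × €2 = €10
  Q3->X: 61 × €3 = €183
Optimal cost = €816.
Saving = 1359 − 816 = €543.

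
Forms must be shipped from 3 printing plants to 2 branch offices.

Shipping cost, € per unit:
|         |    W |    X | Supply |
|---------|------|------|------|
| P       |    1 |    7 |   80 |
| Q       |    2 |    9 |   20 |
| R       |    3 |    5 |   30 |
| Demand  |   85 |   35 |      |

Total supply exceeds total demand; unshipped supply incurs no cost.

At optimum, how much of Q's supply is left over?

10

Minimum-cost shipments:
  P→W: 75 × €1 = €75
  P→X: 5 × €7 = €35
  Q→W: 10 × €2 = €20
  R→X: 30 × €5 = €150
Total cost = €280.
Q ships 10 of its 20, leaving 10.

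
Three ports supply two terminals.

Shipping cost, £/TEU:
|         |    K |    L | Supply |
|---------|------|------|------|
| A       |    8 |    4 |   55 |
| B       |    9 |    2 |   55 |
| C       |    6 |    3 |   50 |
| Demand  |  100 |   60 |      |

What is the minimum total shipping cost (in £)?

830

A cheapest plan:
  A→K: 50 × £8 = £400
  A→L: 5 × £4 = £20
  B→L: 55 × £2 = £110
  C→K: 50 × £6 = £300
Total = 400 + 20 + 110 + 300 = £830.
(Supply check: A ships 55; B ships 55; C ships 50.)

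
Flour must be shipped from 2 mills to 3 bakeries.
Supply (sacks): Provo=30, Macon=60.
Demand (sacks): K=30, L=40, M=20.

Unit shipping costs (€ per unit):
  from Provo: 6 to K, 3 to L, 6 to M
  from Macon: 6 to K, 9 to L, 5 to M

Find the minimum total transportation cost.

460

A cheapest plan:
  Provo–L: 30 × €3 = €90
  Macon–K: 30 × €6 = €180
  Macon–L: 10 × €9 = €90
  Macon–M: 20 × €5 = €100
Total = 90 + 180 + 90 + 100 = €460.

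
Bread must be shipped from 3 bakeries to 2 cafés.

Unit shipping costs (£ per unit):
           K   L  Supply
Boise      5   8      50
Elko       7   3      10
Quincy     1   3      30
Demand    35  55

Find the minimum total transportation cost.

A cheapest plan:
  Boise–K: 35 trays
  Boise–L: 15 trays
  Elko–L: 10 trays
  Quincy–L: 30 trays
Total cost = £415.

415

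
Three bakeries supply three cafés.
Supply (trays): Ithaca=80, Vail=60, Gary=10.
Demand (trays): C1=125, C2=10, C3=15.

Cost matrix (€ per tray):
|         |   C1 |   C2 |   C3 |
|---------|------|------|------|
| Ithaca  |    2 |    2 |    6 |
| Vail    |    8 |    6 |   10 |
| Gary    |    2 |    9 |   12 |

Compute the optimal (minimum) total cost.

670

A cheapest plan:
  Ithaca to C1: 80 × €2 = €160
  Vail to C1: 35 × €8 = €280
  Vail to C2: 10 × €6 = €60
  Vail to C3: 15 × €10 = €150
  Gary to C1: 10 × €2 = €20
Total = 160 + 280 + 60 + 150 + 20 = €670.
(Supply check: Ithaca ships 80; Vail ships 60; Gary ships 10.)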